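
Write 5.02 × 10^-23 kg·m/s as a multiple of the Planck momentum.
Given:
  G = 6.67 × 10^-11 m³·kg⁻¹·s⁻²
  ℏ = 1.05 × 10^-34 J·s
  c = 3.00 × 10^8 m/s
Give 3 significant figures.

Planck momentum: p_P = √(ℏc³/G) = 6.52 kg·m/s.
5.02 × 10^-23 / 6.52 = 7.70 × 10^-24

7.70 × 10^-24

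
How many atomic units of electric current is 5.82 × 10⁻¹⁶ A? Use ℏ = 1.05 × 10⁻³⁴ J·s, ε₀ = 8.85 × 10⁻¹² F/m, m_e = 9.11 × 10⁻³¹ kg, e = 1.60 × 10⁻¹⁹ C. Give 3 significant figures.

8.72 × 10⁻¹⁴

atomic unit of electric current: I_au = e E_h/ℏ = m_e e⁵/((4πε₀)²ℏ³) = 6.67 × 10⁻³ A.
5.82 × 10⁻¹⁶ / 6.67 × 10⁻³ = 8.72 × 10⁻¹⁴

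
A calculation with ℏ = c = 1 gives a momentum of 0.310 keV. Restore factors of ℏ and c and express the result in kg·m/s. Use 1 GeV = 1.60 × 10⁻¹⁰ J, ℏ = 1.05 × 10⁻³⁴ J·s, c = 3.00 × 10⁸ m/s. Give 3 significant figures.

Momentum is [E]/c; divide by c.
1 GeV → 1/c × (1 GeV in J) = 5.33 × 10⁻¹⁹ kg·m/s.
Convert the energy scale: 0.310 keV = 3.10 × 10⁻⁷ GeV.
Result: 3.10 × 10⁻⁷ × 5.33 × 10⁻¹⁹ = 1.65 × 10⁻²⁵ kg·m/s.

1.65 × 10⁻²⁵ kg·m/s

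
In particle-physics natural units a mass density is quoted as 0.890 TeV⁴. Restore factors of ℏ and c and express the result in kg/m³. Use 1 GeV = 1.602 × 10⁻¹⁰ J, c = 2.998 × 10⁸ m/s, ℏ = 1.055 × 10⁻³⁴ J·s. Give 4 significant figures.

Mass density is [E]/(c²[L]³) = [E]⁴/(ℏ³c⁵).
1 GeV⁴ → 1/(ℏ³c⁵) × (1 GeV in J)⁴ = 2.316 × 10²⁰ kg/m³.
Convert the energy scale: 0.890 TeV⁴ = 8.90 × 10¹¹ GeV⁴.
Result: 8.90 × 10¹¹ × 2.316 × 10²⁰ = 2.061 × 10³² kg/m³.

2.061 × 10³² kg/m³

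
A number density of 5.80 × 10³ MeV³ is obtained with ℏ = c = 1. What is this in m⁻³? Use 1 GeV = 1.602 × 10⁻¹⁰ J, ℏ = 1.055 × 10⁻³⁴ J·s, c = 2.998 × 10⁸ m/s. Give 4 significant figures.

7.536 × 10⁴¹ m⁻³

Number density is [L]⁻³ = [E]³/(ℏc)³.
1 GeV³ → 1/(ℏc)³ × (1 GeV in J)³ = 1.299 × 10⁴⁷ m⁻³.
Convert the energy scale: 5.80 × 10³ MeV³ = 5.80 × 10⁻⁶ GeV³.
Result: 5.80 × 10⁻⁶ × 1.299 × 10⁴⁷ = 7.536 × 10⁴¹ m⁻³.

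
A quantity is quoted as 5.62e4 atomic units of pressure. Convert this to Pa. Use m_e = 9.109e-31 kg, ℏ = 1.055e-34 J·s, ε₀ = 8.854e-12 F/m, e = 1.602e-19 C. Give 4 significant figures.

1.646e18 Pa

One atomic unit of pressure: P_au = E_h/a₀³ = m_e⁴e¹⁰/((4πε₀)⁵ℏ⁸) = 2.929e13 Pa.
5.62e4 × 2.929e13 Pa = 1.646e18 Pa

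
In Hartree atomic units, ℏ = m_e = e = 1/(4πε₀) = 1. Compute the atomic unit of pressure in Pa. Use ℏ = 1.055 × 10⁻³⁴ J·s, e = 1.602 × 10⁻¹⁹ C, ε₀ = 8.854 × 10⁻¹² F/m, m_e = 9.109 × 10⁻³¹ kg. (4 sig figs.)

2.929 × 10¹³ Pa

The unique combination of the constants set to 1 with dimensions of pressure is P_au = E_h/a₀³ = m_e⁴e¹⁰/((4πε₀)⁵ℏ⁸).
E_h = 4.354 × 10⁻¹⁸ J
a₀ = 5.297 × 10⁻¹¹ m
E_h/a₀³ = 2.929 × 10¹³ Pa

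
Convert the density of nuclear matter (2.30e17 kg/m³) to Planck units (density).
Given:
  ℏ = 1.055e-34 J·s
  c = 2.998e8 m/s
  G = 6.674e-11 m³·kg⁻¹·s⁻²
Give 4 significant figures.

4.463e-80

Planck density: ρ_P = c⁵/(ℏG²) = 5.154e96 kg/m³.
2.30e17 / 5.154e96 = 4.463e-80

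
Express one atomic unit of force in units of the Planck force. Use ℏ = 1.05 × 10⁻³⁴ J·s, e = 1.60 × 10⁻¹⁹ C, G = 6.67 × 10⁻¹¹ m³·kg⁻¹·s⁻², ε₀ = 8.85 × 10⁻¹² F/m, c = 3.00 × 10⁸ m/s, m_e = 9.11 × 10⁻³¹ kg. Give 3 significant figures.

atomic unit of force: F_au = E_h/a₀ = m_e²e⁶/((4πε₀)³ℏ⁴) = 8.33 × 10⁻⁸ N
Planck force: F_P = c⁴/G = 1.21 × 10⁴⁴ N
ratio = 8.33 × 10⁻⁸ / 1.21 × 10⁴⁴ = 6.86 × 10⁻⁵²

6.86 × 10⁻⁵²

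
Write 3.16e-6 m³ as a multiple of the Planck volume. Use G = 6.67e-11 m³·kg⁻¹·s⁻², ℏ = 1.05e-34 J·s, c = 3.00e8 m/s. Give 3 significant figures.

7.56e98

Planck volume: V_P = (ℏG/c³)^(3/2) = 4.18e-105 m³.
3.16e-6 / 4.18e-105 = 7.56e98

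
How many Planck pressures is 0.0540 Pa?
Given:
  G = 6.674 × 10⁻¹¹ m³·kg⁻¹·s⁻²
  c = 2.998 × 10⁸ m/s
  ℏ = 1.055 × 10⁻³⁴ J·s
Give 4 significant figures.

Planck pressure: p_P = c⁷/(ℏG²) = 4.632 × 10¹¹³ Pa.
0.0540 / 4.632 × 10¹¹³ = 1.166 × 10⁻¹¹⁵

1.166 × 10⁻¹¹⁵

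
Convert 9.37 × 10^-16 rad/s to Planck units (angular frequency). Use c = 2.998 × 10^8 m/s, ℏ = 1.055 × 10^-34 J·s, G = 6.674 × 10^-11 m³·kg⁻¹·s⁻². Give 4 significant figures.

5.052 × 10^-59

Planck angular frequency: ω_P = √(c⁵/(ℏG)) = 1.855 × 10^43 rad/s.
9.37 × 10^-16 / 1.855 × 10^43 = 5.052 × 10^-59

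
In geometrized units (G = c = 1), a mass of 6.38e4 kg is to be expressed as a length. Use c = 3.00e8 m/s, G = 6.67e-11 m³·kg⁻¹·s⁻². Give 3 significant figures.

4.73e-23 m

In G = c = 1 units mass has dimensions of length; the conversion factor is G/c².
6.38e4 kg × (G/c²) = 4.73e-23 m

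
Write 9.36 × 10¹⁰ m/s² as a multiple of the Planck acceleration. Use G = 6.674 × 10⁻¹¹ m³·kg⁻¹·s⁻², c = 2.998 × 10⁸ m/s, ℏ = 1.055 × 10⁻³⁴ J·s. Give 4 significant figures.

1.683 × 10⁻⁴¹

Planck acceleration: a_P = √(c⁷/(ℏG)) = 5.560 × 10⁵¹ m/s².
9.36 × 10¹⁰ / 5.560 × 10⁵¹ = 1.683 × 10⁻⁴¹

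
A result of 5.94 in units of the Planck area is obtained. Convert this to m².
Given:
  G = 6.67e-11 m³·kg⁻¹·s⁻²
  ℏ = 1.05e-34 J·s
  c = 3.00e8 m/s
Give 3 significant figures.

One Planck area: A_P = ℏG/c³ = 2.59e-70 m².
5.94 × 2.59e-70 m² = 1.54e-69 m²

1.54e-69 m²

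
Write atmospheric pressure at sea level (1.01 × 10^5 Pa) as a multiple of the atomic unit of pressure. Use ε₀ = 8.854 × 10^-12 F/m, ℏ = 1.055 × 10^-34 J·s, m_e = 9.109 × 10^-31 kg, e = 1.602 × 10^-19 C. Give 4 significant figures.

atomic unit of pressure: P_au = E_h/a₀³ = m_e⁴e¹⁰/((4πε₀)⁵ℏ⁸) = 2.929 × 10^13 Pa.
1.01 × 10^5 / 2.929 × 10^13 = 3.448 × 10^-9

3.448 × 10^-9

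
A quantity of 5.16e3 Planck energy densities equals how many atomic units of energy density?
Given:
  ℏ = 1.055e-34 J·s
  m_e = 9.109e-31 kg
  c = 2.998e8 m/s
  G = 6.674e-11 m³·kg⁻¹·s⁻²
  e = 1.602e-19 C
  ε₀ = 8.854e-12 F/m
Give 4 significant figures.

Planck energy density: u_P = c⁷/(ℏG²) = 4.632e113 J/m³
atomic unit of energy density: u_au = E_h/a₀³ = m_e⁴e¹⁰/((4πε₀)⁵ℏ⁸) = 2.929e13 J/m³
5.16e3 × 4.632e113 / 2.929e13 = 8.160e103

8.160e103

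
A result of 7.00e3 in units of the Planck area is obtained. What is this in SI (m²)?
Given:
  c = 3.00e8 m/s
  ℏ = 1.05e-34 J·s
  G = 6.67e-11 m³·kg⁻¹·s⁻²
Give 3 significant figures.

1.82e-66 m²

One Planck area: A_P = ℏG/c³ = 2.59e-70 m².
7.00e3 × 2.59e-70 m² = 1.82e-66 m²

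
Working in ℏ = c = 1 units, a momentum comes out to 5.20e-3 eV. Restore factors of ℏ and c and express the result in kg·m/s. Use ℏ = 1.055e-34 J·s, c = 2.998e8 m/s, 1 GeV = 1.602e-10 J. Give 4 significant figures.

Momentum is [E]/c; divide by c.
1 GeV → 1/c × (1 GeV in J) = 5.344e-19 kg·m/s.
Convert the energy scale: 5.20e-3 eV = 5.20e-12 GeV.
Result: 5.20e-12 × 5.344e-19 = 2.779e-30 kg·m/s.

2.779e-30 kg·m/s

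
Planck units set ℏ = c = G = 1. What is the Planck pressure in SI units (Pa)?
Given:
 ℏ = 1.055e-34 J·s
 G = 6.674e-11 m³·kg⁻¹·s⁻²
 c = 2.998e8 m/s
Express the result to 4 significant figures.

The unique combination of the constants set to 1 with dimensions of pressure is p_P = c⁷/(ℏG²).
  = 2.177e59 / 4.699e-55
  = 4.632e113 Pa

4.632e113 Pa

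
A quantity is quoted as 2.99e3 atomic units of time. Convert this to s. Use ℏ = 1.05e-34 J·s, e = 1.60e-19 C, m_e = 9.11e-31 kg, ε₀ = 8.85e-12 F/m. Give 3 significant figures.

One atomic unit of time: τ_au = (4πε₀)²ℏ³/(m_e e⁴) = 2.40e-17 s.
2.99e3 × 2.40e-17 s = 7.17e-14 s

7.17e-14 s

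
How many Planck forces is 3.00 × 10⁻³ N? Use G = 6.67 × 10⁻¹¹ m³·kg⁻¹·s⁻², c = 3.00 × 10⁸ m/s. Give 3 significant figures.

2.47 × 10⁻⁴⁷

Planck force: F_P = c⁴/G = 1.21 × 10⁴⁴ N.
3.00 × 10⁻³ / 1.21 × 10⁴⁴ = 2.47 × 10⁻⁴⁷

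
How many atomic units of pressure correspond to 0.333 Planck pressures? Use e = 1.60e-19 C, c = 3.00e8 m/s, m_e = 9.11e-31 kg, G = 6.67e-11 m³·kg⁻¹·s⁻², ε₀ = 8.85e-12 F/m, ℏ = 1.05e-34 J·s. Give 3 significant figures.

Planck pressure: p_P = c⁷/(ℏG²) = 4.68e113 Pa
atomic unit of pressure: P_au = E_h/a₀³ = m_e⁴e¹⁰/((4πε₀)⁵ℏ⁸) = 3.01e13 Pa
0.333 × 4.68e113 / 3.01e13 = 5.17e99

5.17e99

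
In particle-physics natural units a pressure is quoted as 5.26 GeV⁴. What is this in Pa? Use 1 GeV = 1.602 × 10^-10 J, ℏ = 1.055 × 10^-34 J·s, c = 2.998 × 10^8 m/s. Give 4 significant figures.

Pressure is [E]/[L]³ = [E]⁴/(ℏc)³.
1 GeV⁴ → 1/(ℏc)³ × (1 GeV in J)⁴ = 2.082 × 10^37 Pa.
Result: 5.26 × 2.082 × 10^37 = 1.095 × 10^38 Pa.

1.095 × 10^38 Pa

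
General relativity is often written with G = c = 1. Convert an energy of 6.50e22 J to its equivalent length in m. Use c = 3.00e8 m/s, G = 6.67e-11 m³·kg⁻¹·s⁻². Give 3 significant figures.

Energy → length via G/c⁴.
6.50e22 J × (G/c⁴) = 5.35e-22 m

5.35e-22 m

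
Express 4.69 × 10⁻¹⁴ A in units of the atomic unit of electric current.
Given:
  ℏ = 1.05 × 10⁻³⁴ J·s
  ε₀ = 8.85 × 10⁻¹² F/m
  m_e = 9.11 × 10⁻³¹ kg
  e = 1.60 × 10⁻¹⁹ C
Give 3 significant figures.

atomic unit of electric current: I_au = e E_h/ℏ = m_e e⁵/((4πε₀)²ℏ³) = 6.67 × 10⁻³ A.
4.69 × 10⁻¹⁴ / 6.67 × 10⁻³ = 7.03 × 10⁻¹²

7.03 × 10⁻¹²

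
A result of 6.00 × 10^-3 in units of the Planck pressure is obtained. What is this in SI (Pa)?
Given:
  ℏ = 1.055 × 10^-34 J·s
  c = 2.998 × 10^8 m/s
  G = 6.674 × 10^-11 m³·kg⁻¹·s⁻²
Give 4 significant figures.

2.779 × 10^111 Pa

One Planck pressure: p_P = c⁷/(ℏG²) = 4.632 × 10^113 Pa.
6.00 × 10^-3 × 4.632 × 10^113 Pa = 2.779 × 10^111 Pa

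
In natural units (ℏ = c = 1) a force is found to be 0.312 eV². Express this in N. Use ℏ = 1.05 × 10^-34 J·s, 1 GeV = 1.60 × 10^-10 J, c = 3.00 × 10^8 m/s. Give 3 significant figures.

2.54 × 10^-13 N

Force is [E]/[L] = [E]²/(ℏc); restore (ℏc)⁻¹.
1 GeV² → 1/(ℏc) × (1 GeV in J)² = 8.13 × 10^5 N.
Convert the energy scale: 0.312 eV² = 3.12 × 10^-19 GeV².
Result: 3.12 × 10^-19 × 8.13 × 10^5 = 2.54 × 10^-13 N.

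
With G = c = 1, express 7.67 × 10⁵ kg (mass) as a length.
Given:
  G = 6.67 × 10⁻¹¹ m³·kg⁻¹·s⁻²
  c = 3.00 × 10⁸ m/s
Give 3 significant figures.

5.68 × 10⁻²² m

In G = c = 1 units mass has dimensions of length; the conversion factor is G/c².
7.67 × 10⁵ kg × (G/c²) = 5.68 × 10⁻²² m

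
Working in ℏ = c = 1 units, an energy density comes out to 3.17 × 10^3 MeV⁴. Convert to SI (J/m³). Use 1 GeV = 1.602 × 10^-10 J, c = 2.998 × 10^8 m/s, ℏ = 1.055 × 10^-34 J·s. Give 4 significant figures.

6.599 × 10^28 J/m³

[E]/[L]³ = [E]⁴/(ℏc)³; restore (ℏc)⁻³.
1 GeV⁴ → 1/(ℏc)³ × (1 GeV in J)⁴ = 2.082 × 10^37 J/m³.
Convert the energy scale: 3.17 × 10^3 MeV⁴ = 3.17 × 10^-9 GeV⁴.
Result: 3.17 × 10^-9 × 2.082 × 10^37 = 6.599 × 10^28 J/m³.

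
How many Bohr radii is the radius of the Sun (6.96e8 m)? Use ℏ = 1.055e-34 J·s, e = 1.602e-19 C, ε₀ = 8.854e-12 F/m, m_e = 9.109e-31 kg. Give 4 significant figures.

1.314e19

Bohr radius: a₀ = 4πε₀ℏ²/(m_e e²) = 5.297e-11 m.
6.96e8 / 5.297e-11 = 1.314e19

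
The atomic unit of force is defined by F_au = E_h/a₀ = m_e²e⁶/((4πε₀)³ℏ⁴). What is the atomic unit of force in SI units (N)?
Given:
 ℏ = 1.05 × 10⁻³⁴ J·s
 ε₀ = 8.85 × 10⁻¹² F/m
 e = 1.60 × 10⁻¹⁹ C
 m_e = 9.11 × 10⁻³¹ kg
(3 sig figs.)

F_au = E_h/a₀ = m_e²e⁶/((4πε₀)³ℏ⁴)
E_h = 4.38 × 10⁻¹⁸ J
a₀ = 5.26 × 10⁻¹¹ m
E_h/a₀ = 8.33 × 10⁻⁸ N

8.33 × 10⁻⁸ N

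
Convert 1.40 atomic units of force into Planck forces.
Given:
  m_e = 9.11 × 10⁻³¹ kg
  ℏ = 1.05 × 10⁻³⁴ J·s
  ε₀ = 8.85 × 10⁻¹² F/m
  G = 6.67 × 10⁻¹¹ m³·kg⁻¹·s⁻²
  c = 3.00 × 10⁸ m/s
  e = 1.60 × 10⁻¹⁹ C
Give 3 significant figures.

atomic unit of force: F_au = E_h/a₀ = m_e²e⁶/((4πε₀)³ℏ⁴) = 8.33 × 10⁻⁸ N
Planck force: F_P = c⁴/G = 1.21 × 10⁴⁴ N
1.40 × 8.33 × 10⁻⁸ / 1.21 × 10⁴⁴ = 9.60 × 10⁻⁵²

9.60 × 10⁻⁵²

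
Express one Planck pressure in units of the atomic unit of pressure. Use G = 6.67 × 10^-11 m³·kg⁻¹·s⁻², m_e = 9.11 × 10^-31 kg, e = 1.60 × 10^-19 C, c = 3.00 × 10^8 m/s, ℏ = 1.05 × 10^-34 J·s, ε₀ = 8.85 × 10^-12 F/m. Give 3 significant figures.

Planck pressure: p_P = c⁷/(ℏG²) = 4.68 × 10^113 Pa
atomic unit of pressure: P_au = E_h/a₀³ = m_e⁴e¹⁰/((4πε₀)⁵ℏ⁸) = 3.01 × 10^13 Pa
ratio = 4.68 × 10^113 / 3.01 × 10^13 = 1.55 × 10^100

1.55 × 10^100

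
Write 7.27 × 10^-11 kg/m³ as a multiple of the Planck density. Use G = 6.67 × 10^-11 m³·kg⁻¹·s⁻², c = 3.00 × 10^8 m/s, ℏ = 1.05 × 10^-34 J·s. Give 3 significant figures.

Planck density: ρ_P = c⁵/(ℏG²) = 5.20 × 10^96 kg/m³.
7.27 × 10^-11 / 5.20 × 10^96 = 1.40 × 10^-107

1.40 × 10^-107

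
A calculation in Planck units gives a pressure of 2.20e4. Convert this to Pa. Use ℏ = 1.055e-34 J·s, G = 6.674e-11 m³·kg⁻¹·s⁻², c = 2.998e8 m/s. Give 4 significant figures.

1.019e118 Pa

One Planck pressure: p_P = c⁷/(ℏG²) = 4.632e113 Pa.
2.20e4 × 4.632e113 Pa = 1.019e118 Pa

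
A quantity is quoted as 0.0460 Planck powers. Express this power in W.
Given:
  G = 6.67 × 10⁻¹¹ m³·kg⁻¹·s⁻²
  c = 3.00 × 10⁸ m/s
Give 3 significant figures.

1.68 × 10⁵¹ W

One Planck power: P_P = c⁵/G = 3.64 × 10⁵² W.
0.0460 × 3.64 × 10⁵² W = 1.68 × 10⁵¹ W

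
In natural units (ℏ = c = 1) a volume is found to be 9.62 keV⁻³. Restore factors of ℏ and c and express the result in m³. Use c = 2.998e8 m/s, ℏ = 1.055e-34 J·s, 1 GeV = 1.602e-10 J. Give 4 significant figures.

Volume is [L]³ = [E]⁻³·(ℏc)³.
1 GeV⁻³ → (ℏc)³ × (1 GeV in J)⁻³ = 7.696e-48 m³.
Convert the energy scale: 9.62 keV⁻³ = 9.62e18 GeV⁻³.
Result: 9.62e18 × 7.696e-48 = 7.404e-29 m³.

7.404e-29 m³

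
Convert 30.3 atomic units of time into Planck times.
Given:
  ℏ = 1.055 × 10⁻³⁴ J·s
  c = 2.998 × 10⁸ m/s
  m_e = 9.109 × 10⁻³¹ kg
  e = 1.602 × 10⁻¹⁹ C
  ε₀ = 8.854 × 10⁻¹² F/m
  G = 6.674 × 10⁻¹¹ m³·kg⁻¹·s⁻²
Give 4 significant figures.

1.362 × 10²⁸

atomic unit of time: τ_au = (4πε₀)²ℏ³/(m_e e⁴) = 2.423 × 10⁻¹⁷ s
Planck time: t_P = √(ℏG/c⁵) = 5.392 × 10⁻⁴⁴ s
30.3 × 2.423 × 10⁻¹⁷ / 5.392 × 10⁻⁴⁴ = 1.362 × 10²⁸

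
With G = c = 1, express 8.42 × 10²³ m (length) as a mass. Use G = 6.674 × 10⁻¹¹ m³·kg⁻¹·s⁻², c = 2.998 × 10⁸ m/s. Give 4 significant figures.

1.134 × 10⁵¹ kg

Length → mass via c²/G.
8.42 × 10²³ m × (c²/G) = 1.134 × 10⁵¹ kg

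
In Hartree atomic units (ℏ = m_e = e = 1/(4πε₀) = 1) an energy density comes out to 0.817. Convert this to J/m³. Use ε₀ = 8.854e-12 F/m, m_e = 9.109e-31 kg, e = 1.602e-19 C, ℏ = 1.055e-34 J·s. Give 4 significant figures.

One atomic unit of energy density: u_au = E_h/a₀³ = m_e⁴e¹⁰/((4πε₀)⁵ℏ⁸) = 2.929e13 J/m³.
0.817 × 2.929e13 J/m³ = 2.393e13 J/m³

2.393e13 J/m³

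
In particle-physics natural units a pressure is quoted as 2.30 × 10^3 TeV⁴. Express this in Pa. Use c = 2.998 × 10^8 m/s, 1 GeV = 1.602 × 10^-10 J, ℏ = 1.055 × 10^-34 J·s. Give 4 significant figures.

4.788 × 10^52 Pa

Pressure is [E]/[L]³ = [E]⁴/(ℏc)³.
1 GeV⁴ → 1/(ℏc)³ × (1 GeV in J)⁴ = 2.082 × 10^37 Pa.
Convert the energy scale: 2.30 × 10^3 TeV⁴ = 2.30 × 10^15 GeV⁴.
Result: 2.30 × 10^15 × 2.082 × 10^37 = 4.788 × 10^52 Pa.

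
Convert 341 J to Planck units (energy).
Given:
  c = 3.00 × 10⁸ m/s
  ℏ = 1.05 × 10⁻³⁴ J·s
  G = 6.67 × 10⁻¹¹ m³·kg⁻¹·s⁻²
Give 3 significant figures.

Planck energy: E_P = √(ℏc⁵/G) = 1.96 × 10⁹ J.
341 / 1.96 × 10⁹ = 1.74 × 10⁻⁷

1.74 × 10⁻⁷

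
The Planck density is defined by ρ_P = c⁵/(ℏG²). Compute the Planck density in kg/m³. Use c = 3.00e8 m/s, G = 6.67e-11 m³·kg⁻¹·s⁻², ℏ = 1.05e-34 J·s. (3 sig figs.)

5.20e96 kg/m³

ρ_P = c⁵/(ℏG²)
  = 2.43e42 / 4.67e-55
  = 5.20e96 kg/m³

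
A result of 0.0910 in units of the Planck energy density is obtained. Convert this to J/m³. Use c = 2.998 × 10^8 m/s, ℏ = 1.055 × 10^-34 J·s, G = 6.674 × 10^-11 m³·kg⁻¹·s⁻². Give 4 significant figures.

One Planck energy density: u_P = c⁷/(ℏG²) = 4.632 × 10^113 J/m³.
0.0910 × 4.632 × 10^113 J/m³ = 4.215 × 10^112 J/m³

4.215 × 10^112 J/m³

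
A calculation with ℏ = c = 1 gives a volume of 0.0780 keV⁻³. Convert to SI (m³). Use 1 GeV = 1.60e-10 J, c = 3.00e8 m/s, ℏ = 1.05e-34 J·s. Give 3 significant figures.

5.95e-31 m³

Volume is [L]³ = [E]⁻³·(ℏc)³.
1 GeV⁻³ → (ℏc)³ × (1 GeV in J)⁻³ = 7.63e-48 m³.
Convert the energy scale: 0.0780 keV⁻³ = 7.80e16 GeV⁻³.
Result: 7.80e16 × 7.63e-48 = 5.95e-31 m³.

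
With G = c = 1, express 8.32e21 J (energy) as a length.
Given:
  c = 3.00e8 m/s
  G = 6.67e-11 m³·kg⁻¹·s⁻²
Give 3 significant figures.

Energy → length via G/c⁴.
8.32e21 J × (G/c⁴) = 6.85e-23 m

6.85e-23 m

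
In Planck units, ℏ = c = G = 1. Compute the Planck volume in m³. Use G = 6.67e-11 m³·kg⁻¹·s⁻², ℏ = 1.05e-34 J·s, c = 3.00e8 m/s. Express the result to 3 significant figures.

4.18e-105 m³

From ℏ = c = G = 1 the volume scale is V_P = (ℏG/c³)^(3/2).
  = √(1.75e-209)
  = 4.18e-105 m³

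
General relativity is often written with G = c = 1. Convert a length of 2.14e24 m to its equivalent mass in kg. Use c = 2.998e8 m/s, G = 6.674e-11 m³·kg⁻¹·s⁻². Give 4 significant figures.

2.882e51 kg

Length → mass via c²/G.
2.14e24 m × (c²/G) = 2.882e51 kg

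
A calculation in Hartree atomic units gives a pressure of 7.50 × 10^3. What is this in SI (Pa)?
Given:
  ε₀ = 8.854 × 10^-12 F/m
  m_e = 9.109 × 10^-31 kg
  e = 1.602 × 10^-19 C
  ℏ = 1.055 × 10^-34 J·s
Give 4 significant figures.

2.197 × 10^17 Pa

One atomic unit of pressure: P_au = E_h/a₀³ = m_e⁴e¹⁰/((4πε₀)⁵ℏ⁸) = 2.929 × 10^13 Pa.
7.50 × 10^3 × 2.929 × 10^13 Pa = 2.197 × 10^17 Pa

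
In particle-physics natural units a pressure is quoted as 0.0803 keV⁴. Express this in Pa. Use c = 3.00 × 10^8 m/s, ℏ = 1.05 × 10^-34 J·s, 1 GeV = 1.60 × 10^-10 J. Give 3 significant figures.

Pressure is [E]/[L]³ = [E]⁴/(ℏc)³.
1 GeV⁴ → 1/(ℏc)³ × (1 GeV in J)⁴ = 2.10 × 10^37 Pa.
Convert the energy scale: 0.0803 keV⁴ = 8.03 × 10^-26 GeV⁴.
Result: 8.03 × 10^-26 × 2.10 × 10^37 = 1.68 × 10^12 Pa.

1.68 × 10^12 Pa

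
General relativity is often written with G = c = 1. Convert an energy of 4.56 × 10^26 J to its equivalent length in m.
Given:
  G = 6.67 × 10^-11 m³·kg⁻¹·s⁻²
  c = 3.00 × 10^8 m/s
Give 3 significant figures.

3.75 × 10^-18 m

Energy → length via G/c⁴.
4.56 × 10^26 J × (G/c⁴) = 3.75 × 10^-18 m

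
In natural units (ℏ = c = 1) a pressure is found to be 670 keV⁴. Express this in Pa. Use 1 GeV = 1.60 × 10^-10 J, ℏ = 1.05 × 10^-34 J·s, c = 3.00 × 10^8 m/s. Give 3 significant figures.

Pressure is [E]/[L]³ = [E]⁴/(ℏc)³.
1 GeV⁴ → 1/(ℏc)³ × (1 GeV in J)⁴ = 2.10 × 10^37 Pa.
Convert the energy scale: 670 keV⁴ = 6.70 × 10^-22 GeV⁴.
Result: 6.70 × 10^-22 × 2.10 × 10^37 = 1.40 × 10^16 Pa.

1.40 × 10^16 Pa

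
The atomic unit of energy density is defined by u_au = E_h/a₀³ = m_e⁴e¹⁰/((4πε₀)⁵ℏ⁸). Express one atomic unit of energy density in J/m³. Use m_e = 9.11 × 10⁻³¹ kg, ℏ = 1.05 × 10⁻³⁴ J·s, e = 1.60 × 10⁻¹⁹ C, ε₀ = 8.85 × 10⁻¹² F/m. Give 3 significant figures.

3.01 × 10¹³ J/m³

u_au = E_h/a₀³ = m_e⁴e¹⁰/((4πε₀)⁵ℏ⁸)
E_h = 4.38 × 10⁻¹⁸ J
a₀ = 5.26 × 10⁻¹¹ m
E_h/a₀³ = 3.01 × 10¹³ J/m³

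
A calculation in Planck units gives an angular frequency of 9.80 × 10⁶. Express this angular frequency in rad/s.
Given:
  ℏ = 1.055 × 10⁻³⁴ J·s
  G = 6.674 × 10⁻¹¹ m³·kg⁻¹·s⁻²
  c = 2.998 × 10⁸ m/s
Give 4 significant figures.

One Planck angular frequency: ω_P = √(c⁵/(ℏG)) = 1.855 × 10⁴³ rad/s.
9.80 × 10⁶ × 1.855 × 10⁴³ rad/s = 1.818 × 10⁵⁰ rad/s

1.818 × 10⁵⁰ rad/s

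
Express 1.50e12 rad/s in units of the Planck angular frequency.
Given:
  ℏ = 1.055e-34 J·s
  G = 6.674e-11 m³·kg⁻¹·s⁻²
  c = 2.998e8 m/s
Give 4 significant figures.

8.088e-32

Planck angular frequency: ω_P = √(c⁵/(ℏG)) = 1.855e43 rad/s.
1.50e12 / 1.855e43 = 8.088e-32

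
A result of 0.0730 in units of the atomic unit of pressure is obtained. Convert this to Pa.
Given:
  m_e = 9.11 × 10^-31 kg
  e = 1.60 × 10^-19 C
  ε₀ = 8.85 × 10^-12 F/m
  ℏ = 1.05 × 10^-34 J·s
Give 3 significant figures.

2.20 × 10^12 Pa

One atomic unit of pressure: P_au = E_h/a₀³ = m_e⁴e¹⁰/((4πε₀)⁵ℏ⁸) = 3.01 × 10^13 Pa.
0.0730 × 3.01 × 10^13 Pa = 2.20 × 10^12 Pa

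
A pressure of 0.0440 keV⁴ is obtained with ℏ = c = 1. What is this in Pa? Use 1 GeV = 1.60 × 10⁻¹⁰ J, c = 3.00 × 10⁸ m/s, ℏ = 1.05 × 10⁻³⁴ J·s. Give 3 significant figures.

Pressure is [E]/[L]³ = [E]⁴/(ℏc)³.
1 GeV⁴ → 1/(ℏc)³ × (1 GeV in J)⁴ = 2.10 × 10³⁷ Pa.
Convert the energy scale: 0.0440 keV⁴ = 4.40 × 10⁻²⁶ GeV⁴.
Result: 4.40 × 10⁻²⁶ × 2.10 × 10³⁷ = 9.23 × 10¹¹ Pa.

9.23 × 10¹¹ Pa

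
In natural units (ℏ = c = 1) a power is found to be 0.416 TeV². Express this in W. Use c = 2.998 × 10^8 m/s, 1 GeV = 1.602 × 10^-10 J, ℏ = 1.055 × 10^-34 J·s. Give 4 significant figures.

Power is [E]/[T] = [E]²/ℏ.
1 GeV² → 1/ℏ × (1 GeV in J)² = 2.433 × 10^14 W.
Convert the energy scale: 0.416 TeV² = 4.16 × 10^5 GeV².
Result: 4.16 × 10^5 × 2.433 × 10^14 = 1.012 × 10^20 W.

1.012 × 10^20 W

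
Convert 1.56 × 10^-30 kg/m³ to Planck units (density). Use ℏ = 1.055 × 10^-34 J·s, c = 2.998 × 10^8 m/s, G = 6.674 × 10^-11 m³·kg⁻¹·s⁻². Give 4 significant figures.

3.027 × 10^-127

Planck density: ρ_P = c⁵/(ℏG²) = 5.154 × 10^96 kg/m³.
1.56 × 10^-30 / 5.154 × 10^96 = 3.027 × 10^-127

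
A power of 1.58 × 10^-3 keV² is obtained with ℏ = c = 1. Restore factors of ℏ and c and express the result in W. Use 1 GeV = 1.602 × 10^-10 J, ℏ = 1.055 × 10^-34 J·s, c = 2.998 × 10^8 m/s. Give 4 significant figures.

0.3844 W

Power is [E]/[T] = [E]²/ℏ.
1 GeV² → 1/ℏ × (1 GeV in J)² = 2.433 × 10^14 W.
Convert the energy scale: 1.58 × 10^-3 keV² = 1.58 × 10^-15 GeV².
Result: 1.58 × 10^-15 × 2.433 × 10^14 = 0.3844 W.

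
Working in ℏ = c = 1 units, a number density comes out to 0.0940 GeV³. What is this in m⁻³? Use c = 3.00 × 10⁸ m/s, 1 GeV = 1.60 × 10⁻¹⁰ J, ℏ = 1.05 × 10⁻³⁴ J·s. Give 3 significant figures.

1.23 × 10⁴⁶ m⁻³

Number density is [L]⁻³ = [E]³/(ℏc)³.
1 GeV³ → 1/(ℏc)³ × (1 GeV in J)³ = 1.31 × 10⁴⁷ m⁻³.
Result: 0.0940 × 1.31 × 10⁴⁷ = 1.23 × 10⁴⁶ m⁻³.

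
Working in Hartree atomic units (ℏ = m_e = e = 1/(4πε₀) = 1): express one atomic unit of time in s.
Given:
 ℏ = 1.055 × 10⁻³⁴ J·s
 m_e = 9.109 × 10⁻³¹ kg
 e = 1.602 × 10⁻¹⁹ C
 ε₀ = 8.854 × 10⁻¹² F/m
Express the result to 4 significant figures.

2.423 × 10⁻¹⁷ s

From ℏ = m_e = e = 1/(4πε₀) = 1 the time scale is τ_au = (4πε₀)²ℏ³/(m_e e⁴).
E_h = 4.354 × 10⁻¹⁸ J
ℏ/E_h = 2.423 × 10⁻¹⁷ s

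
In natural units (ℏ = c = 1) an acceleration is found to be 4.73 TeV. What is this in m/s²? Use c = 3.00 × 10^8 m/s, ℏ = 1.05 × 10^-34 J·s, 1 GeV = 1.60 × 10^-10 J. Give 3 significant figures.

2.16 × 10^36 m/s²

Acceleration is [L]/[T]² = c·[E]/ℏ.
1 GeV → c/ℏ × (1 GeV in J) = 4.57 × 10^32 m/s².
Convert the energy scale: 4.73 TeV = 4.73 × 10^3 GeV.
Result: 4.73 × 10^3 × 4.57 × 10^32 = 2.16 × 10^36 m/s².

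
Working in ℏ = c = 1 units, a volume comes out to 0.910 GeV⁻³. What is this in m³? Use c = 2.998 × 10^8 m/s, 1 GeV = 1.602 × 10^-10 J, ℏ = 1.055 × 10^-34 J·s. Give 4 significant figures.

7.003 × 10^-48 m³

Volume is [L]³ = [E]⁻³·(ℏc)³.
1 GeV⁻³ → (ℏc)³ × (1 GeV in J)⁻³ = 7.696 × 10^-48 m³.
Result: 0.910 × 7.696 × 10^-48 = 7.003 × 10^-48 m³.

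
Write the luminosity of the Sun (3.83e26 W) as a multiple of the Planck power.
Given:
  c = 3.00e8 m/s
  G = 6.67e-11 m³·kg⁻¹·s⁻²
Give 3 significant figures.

Planck power: P_P = c⁵/G = 3.64e52 W.
3.83e26 / 3.64e52 = 1.05e-26

1.05e-26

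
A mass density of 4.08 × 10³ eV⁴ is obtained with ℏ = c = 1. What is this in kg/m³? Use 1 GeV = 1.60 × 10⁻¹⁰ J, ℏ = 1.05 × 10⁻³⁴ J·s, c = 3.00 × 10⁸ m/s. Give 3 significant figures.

9.51 × 10⁻¹³ kg/m³

Mass density is [E]/(c²[L]³) = [E]⁴/(ℏ³c⁵).
1 GeV⁴ → 1/(ℏ³c⁵) × (1 GeV in J)⁴ = 2.33 × 10²⁰ kg/m³.
Convert the energy scale: 4.08 × 10³ eV⁴ = 4.08 × 10⁻³³ GeV⁴.
Result: 4.08 × 10⁻³³ × 2.33 × 10²⁰ = 9.51 × 10⁻¹³ kg/m³.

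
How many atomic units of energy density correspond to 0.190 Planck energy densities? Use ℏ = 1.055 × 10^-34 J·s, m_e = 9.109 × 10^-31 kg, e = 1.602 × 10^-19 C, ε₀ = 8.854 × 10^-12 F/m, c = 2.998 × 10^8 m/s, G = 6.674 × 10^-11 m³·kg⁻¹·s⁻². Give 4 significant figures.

Planck energy density: u_P = c⁷/(ℏG²) = 4.632 × 10^113 J/m³
atomic unit of energy density: u_au = E_h/a₀³ = m_e⁴e¹⁰/((4πε₀)⁵ℏ⁸) = 2.929 × 10^13 J/m³
0.190 × 4.632 × 10^113 / 2.929 × 10^13 = 3.005 × 10^99

3.005 × 10^99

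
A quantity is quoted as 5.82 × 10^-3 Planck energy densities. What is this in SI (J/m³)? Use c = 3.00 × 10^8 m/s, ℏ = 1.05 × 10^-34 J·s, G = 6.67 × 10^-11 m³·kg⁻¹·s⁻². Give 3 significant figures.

2.72 × 10^111 J/m³

One Planck energy density: u_P = c⁷/(ℏG²) = 4.68 × 10^113 J/m³.
5.82 × 10^-3 × 4.68 × 10^113 J/m³ = 2.72 × 10^111 J/m³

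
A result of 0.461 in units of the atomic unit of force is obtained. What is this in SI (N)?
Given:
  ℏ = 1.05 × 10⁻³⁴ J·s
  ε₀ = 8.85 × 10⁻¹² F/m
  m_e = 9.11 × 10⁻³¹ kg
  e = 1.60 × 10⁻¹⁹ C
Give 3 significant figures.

One atomic unit of force: F_au = E_h/a₀ = m_e²e⁶/((4πε₀)³ℏ⁴) = 8.33 × 10⁻⁸ N.
0.461 × 8.33 × 10⁻⁸ N = 3.84 × 10⁻⁸ N

3.84 × 10⁻⁸ N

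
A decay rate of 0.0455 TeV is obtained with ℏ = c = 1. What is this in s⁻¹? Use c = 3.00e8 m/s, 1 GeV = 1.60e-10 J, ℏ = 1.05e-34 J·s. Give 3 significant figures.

A rate is [E]/ℏ; divide by ℏ.
1 GeV → 1/ℏ × (1 GeV in J) = 1.52e24 s⁻¹.
Convert the energy scale: 0.0455 TeV = 45.5 GeV.
Result: 45.5 × 1.52e24 = 6.93e25 s⁻¹.

6.93e25 s⁻¹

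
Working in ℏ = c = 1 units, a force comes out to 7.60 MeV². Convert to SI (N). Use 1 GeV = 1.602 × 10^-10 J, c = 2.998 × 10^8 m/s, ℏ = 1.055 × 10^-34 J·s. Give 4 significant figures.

Force is [E]/[L] = [E]²/(ℏc); restore (ℏc)⁻¹.
1 GeV² → 1/(ℏc) × (1 GeV in J)² = 8.114 × 10^5 N.
Convert the energy scale: 7.60 MeV² = 7.60 × 10^-6 GeV².
Result: 7.60 × 10^-6 × 8.114 × 10^5 = 6.167 N.

6.167 N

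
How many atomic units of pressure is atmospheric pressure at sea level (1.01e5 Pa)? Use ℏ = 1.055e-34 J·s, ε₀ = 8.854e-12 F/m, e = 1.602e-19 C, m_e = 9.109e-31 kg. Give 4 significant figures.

atomic unit of pressure: P_au = E_h/a₀³ = m_e⁴e¹⁰/((4πε₀)⁵ℏ⁸) = 2.929e13 Pa.
1.01e5 / 2.929e13 = 3.448e-9

3.448e-9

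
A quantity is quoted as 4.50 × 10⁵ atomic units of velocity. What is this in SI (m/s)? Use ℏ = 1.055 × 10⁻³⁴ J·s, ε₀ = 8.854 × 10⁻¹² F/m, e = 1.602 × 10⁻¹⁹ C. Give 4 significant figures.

One atomic unit of velocity: v_au = e²/(4πε₀ℏ) = 2.186 × 10⁶ m/s.
4.50 × 10⁵ × 2.186 × 10⁶ m/s = 9.839 × 10¹¹ m/s

9.839 × 10¹¹ m/s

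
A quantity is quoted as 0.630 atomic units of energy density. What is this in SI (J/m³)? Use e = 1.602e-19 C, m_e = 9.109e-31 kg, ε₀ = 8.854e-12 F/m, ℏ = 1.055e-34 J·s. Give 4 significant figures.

One atomic unit of energy density: u_au = E_h/a₀³ = m_e⁴e¹⁰/((4πε₀)⁵ℏ⁸) = 2.929e13 J/m³.
0.630 × 2.929e13 J/m³ = 1.845e13 J/m³

1.845e13 J/m³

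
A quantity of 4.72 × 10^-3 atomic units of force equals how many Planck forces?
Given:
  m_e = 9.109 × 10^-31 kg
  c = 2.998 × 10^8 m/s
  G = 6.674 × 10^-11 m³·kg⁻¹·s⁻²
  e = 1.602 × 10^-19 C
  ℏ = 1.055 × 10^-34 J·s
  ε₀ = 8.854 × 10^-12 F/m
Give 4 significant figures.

3.205 × 10^-54

atomic unit of force: F_au = E_h/a₀ = m_e²e⁶/((4πε₀)³ℏ⁴) = 8.220 × 10^-8 N
Planck force: F_P = c⁴/G = 1.210 × 10^44 N
4.72 × 10^-3 × 8.220 × 10^-8 / 1.210 × 10^44 = 3.205 × 10^-54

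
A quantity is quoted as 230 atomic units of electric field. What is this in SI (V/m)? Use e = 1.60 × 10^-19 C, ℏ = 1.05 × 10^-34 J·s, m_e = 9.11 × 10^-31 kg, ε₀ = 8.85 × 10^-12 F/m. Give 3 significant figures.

One atomic unit of electric field: E_au = E_h/(e a₀) = m_e²e⁵/((4πε₀)³ℏ⁴) = 5.20 × 10^11 V/m.
230 × 5.20 × 10^11 V/m = 1.20 × 10^14 V/m

1.20 × 10^14 V/m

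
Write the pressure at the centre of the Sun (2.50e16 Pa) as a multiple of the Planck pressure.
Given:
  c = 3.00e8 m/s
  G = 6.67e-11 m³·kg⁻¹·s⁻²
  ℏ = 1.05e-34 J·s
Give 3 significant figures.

5.34e-98

Planck pressure: p_P = c⁷/(ℏG²) = 4.68e113 Pa.
2.50e16 / 4.68e113 = 5.34e-98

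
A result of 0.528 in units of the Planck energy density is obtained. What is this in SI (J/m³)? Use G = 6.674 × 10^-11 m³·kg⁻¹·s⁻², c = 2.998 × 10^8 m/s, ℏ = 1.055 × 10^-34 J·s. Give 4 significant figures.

2.446 × 10^113 J/m³

One Planck energy density: u_P = c⁷/(ℏG²) = 4.632 × 10^113 J/m³.
0.528 × 4.632 × 10^113 J/m³ = 2.446 × 10^113 J/m³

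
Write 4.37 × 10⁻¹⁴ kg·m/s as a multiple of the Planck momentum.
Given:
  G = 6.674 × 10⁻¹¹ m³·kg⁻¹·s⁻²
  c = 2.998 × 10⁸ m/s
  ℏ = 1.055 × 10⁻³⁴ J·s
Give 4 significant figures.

6.696 × 10⁻¹⁵

Planck momentum: p_P = √(ℏc³/G) = 6.527 kg·m/s.
4.37 × 10⁻¹⁴ / 6.527 = 6.696 × 10⁻¹⁵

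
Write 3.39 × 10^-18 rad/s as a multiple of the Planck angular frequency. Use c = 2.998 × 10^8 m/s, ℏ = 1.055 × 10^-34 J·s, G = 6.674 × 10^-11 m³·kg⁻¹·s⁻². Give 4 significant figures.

1.828 × 10^-61

Planck angular frequency: ω_P = √(c⁵/(ℏG)) = 1.855 × 10^43 rad/s.
3.39 × 10^-18 / 1.855 × 10^43 = 1.828 × 10^-61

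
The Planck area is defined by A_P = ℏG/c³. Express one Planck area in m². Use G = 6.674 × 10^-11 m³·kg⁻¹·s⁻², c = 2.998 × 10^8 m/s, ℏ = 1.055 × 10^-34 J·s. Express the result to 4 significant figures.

2.613 × 10^-70 m²

A_P = ℏG/c³
  = 7.041 × 10^-45 / 2.695 × 10^25
  = 2.613 × 10^-70 m²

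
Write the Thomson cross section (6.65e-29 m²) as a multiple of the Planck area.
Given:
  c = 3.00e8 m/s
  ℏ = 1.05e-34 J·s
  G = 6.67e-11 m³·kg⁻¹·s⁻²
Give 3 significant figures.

Planck area: A_P = ℏG/c³ = 2.59e-70 m².
6.65e-29 / 2.59e-70 = 2.56e41

2.56e41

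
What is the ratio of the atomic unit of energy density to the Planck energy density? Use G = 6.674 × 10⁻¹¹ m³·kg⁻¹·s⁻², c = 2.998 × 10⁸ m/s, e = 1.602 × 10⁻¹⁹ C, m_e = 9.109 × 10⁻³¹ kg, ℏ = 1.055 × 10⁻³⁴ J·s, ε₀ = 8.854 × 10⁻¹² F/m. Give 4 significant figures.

6.323 × 10⁻¹⁰¹

atomic unit of energy density: u_au = E_h/a₀³ = m_e⁴e¹⁰/((4πε₀)⁵ℏ⁸) = 2.929 × 10¹³ J/m³
Planck energy density: u_P = c⁷/(ℏG²) = 4.632 × 10¹¹³ J/m³
ratio = 2.929 × 10¹³ / 4.632 × 10¹¹³ = 6.323 × 10⁻¹⁰¹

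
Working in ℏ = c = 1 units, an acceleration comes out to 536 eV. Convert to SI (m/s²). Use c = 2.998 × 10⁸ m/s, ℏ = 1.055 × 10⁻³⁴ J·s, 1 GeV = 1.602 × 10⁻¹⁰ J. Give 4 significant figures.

2.440 × 10²⁶ m/s²

Acceleration is [L]/[T]² = c·[E]/ℏ.
1 GeV → c/ℏ × (1 GeV in J) = 4.552 × 10³² m/s².
Convert the energy scale: 536 eV = 5.36 × 10⁻⁷ GeV.
Result: 5.36 × 10⁻⁷ × 4.552 × 10³² = 2.440 × 10²⁶ m/s².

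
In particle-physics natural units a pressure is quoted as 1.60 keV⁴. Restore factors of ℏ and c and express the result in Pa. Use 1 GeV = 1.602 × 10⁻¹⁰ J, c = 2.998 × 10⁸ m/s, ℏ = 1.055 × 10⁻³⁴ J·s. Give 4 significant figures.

Pressure is [E]/[L]³ = [E]⁴/(ℏc)³.
1 GeV⁴ → 1/(ℏc)³ × (1 GeV in J)⁴ = 2.082 × 10³⁷ Pa.
Convert the energy scale: 1.60 keV⁴ = 1.60 × 10⁻²⁴ GeV⁴.
Result: 1.60 × 10⁻²⁴ × 2.082 × 10³⁷ = 3.331 × 10¹³ Pa.

3.331 × 10¹³ Pa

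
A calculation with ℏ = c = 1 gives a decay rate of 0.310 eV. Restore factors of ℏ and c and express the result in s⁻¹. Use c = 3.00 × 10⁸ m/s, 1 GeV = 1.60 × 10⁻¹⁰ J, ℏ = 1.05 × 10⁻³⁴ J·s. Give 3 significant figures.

4.72 × 10¹⁴ s⁻¹

A rate is [E]/ℏ; divide by ℏ.
1 GeV → 1/ℏ × (1 GeV in J) = 1.52 × 10²⁴ s⁻¹.
Convert the energy scale: 0.310 eV = 3.10 × 10⁻¹⁰ GeV.
Result: 3.10 × 10⁻¹⁰ × 1.52 × 10²⁴ = 4.72 × 10¹⁴ s⁻¹.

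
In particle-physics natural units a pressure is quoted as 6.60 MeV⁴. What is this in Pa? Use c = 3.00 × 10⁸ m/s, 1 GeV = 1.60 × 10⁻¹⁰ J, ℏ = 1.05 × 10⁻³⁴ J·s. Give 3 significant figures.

Pressure is [E]/[L]³ = [E]⁴/(ℏc)³.
1 GeV⁴ → 1/(ℏc)³ × (1 GeV in J)⁴ = 2.10 × 10³⁷ Pa.
Convert the energy scale: 6.60 MeV⁴ = 6.60 × 10⁻¹² GeV⁴.
Result: 6.60 × 10⁻¹² × 2.10 × 10³⁷ = 1.38 × 10²⁶ Pa.

1.38 × 10²⁶ Pa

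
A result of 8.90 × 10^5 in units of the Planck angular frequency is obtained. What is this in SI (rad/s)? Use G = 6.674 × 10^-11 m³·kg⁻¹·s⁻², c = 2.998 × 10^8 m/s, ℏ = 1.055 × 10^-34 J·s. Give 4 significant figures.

1.651 × 10^49 rad/s

One Planck angular frequency: ω_P = √(c⁵/(ℏG)) = 1.855 × 10^43 rad/s.
8.90 × 10^5 × 1.855 × 10^43 rad/s = 1.651 × 10^49 rad/s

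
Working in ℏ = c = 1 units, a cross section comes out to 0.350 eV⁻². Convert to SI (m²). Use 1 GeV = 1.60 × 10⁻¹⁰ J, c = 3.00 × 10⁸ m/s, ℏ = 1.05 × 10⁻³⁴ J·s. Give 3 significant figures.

Area is [L]² = [E]⁻²·(ℏc)²; restore (ℏc)².
1 GeV⁻² → (ℏc)² × (1 GeV in J)⁻² = 3.88 × 10⁻³² m².
Convert the energy scale: 0.350 eV⁻² = 3.50 × 10¹⁷ GeV⁻².
Result: 3.50 × 10¹⁷ × 3.88 × 10⁻³² = 1.36 × 10⁻¹⁴ m².

1.36 × 10⁻¹⁴ m²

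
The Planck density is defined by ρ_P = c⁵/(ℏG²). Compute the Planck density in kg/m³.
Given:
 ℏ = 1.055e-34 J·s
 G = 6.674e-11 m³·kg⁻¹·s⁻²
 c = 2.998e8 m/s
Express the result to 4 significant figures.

5.154e96 kg/m³

ρ_P = c⁵/(ℏG²)
  = 2.422e42 / 4.699e-55
  = 5.154e96 kg/m³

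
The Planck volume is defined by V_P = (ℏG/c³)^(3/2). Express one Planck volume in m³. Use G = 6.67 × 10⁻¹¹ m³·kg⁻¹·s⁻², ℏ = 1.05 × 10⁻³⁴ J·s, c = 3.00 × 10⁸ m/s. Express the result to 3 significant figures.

4.18 × 10⁻¹⁰⁵ m³

V_P = (ℏG/c³)^(3/2)
  = √(1.75 × 10⁻²⁰⁹)
  = 4.18 × 10⁻¹⁰⁵ m³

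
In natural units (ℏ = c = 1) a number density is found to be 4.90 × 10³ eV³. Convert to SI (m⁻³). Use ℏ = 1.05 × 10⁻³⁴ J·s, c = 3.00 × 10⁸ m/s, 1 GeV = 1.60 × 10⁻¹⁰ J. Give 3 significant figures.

Number density is [L]⁻³ = [E]³/(ℏc)³.
1 GeV³ → 1/(ℏc)³ × (1 GeV in J)³ = 1.31 × 10⁴⁷ m⁻³.
Convert the energy scale: 4.90 × 10³ eV³ = 4.90 × 10⁻²⁴ GeV³.
Result: 4.90 × 10⁻²⁴ × 1.31 × 10⁴⁷ = 6.42 × 10²³ m⁻³.

6.42 × 10²³ m⁻³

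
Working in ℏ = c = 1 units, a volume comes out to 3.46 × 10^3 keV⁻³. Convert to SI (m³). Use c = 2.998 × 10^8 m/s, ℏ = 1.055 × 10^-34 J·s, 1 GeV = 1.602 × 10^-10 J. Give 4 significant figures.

2.663 × 10^-26 m³

Volume is [L]³ = [E]⁻³·(ℏc)³.
1 GeV⁻³ → (ℏc)³ × (1 GeV in J)⁻³ = 7.696 × 10^-48 m³.
Convert the energy scale: 3.46 × 10^3 keV⁻³ = 3.46 × 10^21 GeV⁻³.
Result: 3.46 × 10^21 × 7.696 × 10^-48 = 2.663 × 10^-26 m³.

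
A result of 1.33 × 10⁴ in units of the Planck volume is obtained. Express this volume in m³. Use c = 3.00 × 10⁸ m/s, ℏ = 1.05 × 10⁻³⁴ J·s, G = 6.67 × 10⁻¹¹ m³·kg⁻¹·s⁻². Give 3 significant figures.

5.56 × 10⁻¹⁰¹ m³

One Planck volume: V_P = (ℏG/c³)^(3/2) = 4.18 × 10⁻¹⁰⁵ m³.
1.33 × 10⁴ × 4.18 × 10⁻¹⁰⁵ m³ = 5.56 × 10⁻¹⁰¹ m³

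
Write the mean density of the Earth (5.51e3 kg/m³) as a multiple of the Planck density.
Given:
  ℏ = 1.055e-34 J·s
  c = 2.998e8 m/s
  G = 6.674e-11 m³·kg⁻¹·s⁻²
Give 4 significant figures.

1.069e-93

Planck density: ρ_P = c⁵/(ℏG²) = 5.154e96 kg/m³.
5.51e3 / 5.154e96 = 1.069e-93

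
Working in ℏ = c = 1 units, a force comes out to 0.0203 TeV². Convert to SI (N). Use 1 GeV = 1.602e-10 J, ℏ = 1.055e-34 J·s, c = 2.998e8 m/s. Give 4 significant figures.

Force is [E]/[L] = [E]²/(ℏc); restore (ℏc)⁻¹.
1 GeV² → 1/(ℏc) × (1 GeV in J)² = 8.114e5 N.
Convert the energy scale: 0.0203 TeV² = 2.03e4 GeV².
Result: 2.03e4 × 8.114e5 = 1.647e10 N.

1.647e10 N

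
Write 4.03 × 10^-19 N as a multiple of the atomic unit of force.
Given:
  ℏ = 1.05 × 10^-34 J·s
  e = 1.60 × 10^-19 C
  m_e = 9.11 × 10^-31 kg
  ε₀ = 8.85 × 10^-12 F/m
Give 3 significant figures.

4.84 × 10^-12

atomic unit of force: F_au = E_h/a₀ = m_e²e⁶/((4πε₀)³ℏ⁴) = 8.33 × 10^-8 N.
4.03 × 10^-19 / 8.33 × 10^-8 = 4.84 × 10^-12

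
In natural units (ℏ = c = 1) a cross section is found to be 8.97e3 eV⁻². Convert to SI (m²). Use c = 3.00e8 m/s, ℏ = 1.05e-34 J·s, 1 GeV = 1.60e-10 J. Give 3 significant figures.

Area is [L]² = [E]⁻²·(ℏc)²; restore (ℏc)².
1 GeV⁻² → (ℏc)² × (1 GeV in J)⁻² = 3.88e-32 m².
Convert the energy scale: 8.97e3 eV⁻² = 8.97e21 GeV⁻².
Result: 8.97e21 × 3.88e-32 = 3.48e-10 m².

3.48e-10 m²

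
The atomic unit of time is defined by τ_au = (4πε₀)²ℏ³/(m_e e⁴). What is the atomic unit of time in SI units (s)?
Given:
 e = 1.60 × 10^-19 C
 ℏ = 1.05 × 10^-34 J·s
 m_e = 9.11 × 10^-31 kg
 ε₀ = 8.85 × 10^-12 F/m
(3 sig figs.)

τ_au = (4πε₀)²ℏ³/(m_e e⁴)
E_h = 4.38 × 10^-18 J
ℏ/E_h = 2.40 × 10^-17 s

2.40 × 10^-17 s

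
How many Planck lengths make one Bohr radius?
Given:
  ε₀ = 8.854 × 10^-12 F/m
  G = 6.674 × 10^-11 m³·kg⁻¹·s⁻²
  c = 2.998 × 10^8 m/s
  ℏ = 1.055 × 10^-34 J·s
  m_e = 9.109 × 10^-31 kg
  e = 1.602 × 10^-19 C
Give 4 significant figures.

3.277 × 10^24

Bohr radius: a₀ = 4πε₀ℏ²/(m_e e²) = 5.297 × 10^-11 m
Planck length: ℓ_P = √(ℏG/c³) = 1.616 × 10^-35 m
ratio = 5.297 × 10^-11 / 1.616 × 10^-35 = 3.277 × 10^24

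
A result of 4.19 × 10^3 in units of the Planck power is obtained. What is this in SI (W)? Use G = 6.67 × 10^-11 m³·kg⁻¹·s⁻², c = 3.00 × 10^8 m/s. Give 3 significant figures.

One Planck power: P_P = c⁵/G = 3.64 × 10^52 W.
4.19 × 10^3 × 3.64 × 10^52 W = 1.53 × 10^56 W

1.53 × 10^56 W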